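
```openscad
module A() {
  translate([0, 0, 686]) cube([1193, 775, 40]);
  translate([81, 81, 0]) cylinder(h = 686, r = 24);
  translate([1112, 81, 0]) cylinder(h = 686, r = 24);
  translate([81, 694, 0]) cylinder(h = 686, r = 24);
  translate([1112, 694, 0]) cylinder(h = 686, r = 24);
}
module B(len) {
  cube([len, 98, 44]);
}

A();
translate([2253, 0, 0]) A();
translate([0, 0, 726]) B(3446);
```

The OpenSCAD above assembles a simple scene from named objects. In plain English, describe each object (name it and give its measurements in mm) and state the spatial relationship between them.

A is a table with a 1193×775 mm rectangular top, 40 mm thick, top surface at z = 726 mm, supported by four round legs of 48 mm diameter, each leg's bounding box inset 57 mm from the nearest pair of top edges, running from the floor.

B is a rectangular beam 3446 mm long (x), 98 mm deep (y), 44 mm thick (z).

The beam spans the tops of two tables placed 1060 mm apart, resting at z = 726 mm.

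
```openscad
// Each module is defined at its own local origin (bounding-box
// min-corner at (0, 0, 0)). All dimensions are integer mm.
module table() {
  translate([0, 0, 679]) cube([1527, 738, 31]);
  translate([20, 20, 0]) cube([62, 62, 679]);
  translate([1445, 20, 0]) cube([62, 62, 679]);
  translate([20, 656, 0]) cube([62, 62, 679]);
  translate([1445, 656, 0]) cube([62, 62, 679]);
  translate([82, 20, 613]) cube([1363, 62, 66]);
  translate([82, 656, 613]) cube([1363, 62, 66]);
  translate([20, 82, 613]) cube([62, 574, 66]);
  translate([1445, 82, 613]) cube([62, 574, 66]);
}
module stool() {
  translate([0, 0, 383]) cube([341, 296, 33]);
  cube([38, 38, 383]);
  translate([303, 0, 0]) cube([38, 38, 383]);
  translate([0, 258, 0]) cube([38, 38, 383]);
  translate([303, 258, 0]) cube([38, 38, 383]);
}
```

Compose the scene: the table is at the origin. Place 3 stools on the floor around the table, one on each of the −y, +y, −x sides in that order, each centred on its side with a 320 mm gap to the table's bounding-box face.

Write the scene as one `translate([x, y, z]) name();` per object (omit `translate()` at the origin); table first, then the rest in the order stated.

table();
translate([593, -616, 0]) stool();
translate([593, 1058, 0]) stool();
translate([-661, 221, 0]) stool();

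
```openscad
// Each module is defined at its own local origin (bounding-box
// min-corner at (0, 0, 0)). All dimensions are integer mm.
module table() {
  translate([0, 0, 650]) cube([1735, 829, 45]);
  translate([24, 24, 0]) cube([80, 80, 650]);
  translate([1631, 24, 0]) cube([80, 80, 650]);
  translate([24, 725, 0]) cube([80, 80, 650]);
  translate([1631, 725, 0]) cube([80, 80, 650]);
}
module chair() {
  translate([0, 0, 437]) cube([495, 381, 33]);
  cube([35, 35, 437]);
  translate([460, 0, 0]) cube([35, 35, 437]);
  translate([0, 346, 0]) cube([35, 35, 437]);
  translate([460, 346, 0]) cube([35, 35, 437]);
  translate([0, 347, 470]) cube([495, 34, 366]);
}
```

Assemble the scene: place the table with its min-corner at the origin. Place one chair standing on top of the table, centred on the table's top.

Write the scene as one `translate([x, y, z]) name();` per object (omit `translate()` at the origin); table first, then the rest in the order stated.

table();
translate([620, 224, 695]) chair();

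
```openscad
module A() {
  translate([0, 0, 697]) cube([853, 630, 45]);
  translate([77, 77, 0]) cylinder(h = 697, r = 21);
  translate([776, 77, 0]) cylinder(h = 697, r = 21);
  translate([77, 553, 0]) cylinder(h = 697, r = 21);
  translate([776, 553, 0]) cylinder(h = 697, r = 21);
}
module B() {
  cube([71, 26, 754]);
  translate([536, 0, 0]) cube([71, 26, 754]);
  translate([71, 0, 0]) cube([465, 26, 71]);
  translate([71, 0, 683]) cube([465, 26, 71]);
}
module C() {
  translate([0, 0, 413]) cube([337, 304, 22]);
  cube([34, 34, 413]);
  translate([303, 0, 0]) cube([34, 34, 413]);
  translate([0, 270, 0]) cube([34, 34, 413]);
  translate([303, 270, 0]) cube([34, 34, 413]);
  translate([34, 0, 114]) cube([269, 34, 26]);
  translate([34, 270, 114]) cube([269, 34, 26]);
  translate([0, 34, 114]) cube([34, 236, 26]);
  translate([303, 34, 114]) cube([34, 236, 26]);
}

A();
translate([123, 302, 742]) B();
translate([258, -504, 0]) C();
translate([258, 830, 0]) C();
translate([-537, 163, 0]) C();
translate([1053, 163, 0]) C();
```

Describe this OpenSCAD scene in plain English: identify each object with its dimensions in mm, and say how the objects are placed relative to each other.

A is a rectangular dining table. The top is 853×630×45 mm with its upper surface at z = 742 mm. It stands on four round legs of 42 mm diameter, each leg's bounding box inset 56 mm from the nearest pair of top edges, running from the floor to the underside of the top.

B is a rectangular picture frame lying in the x–z plane (depth along y). The opening is 465 mm wide (x) by 612 mm tall (z), surrounded by a border 71 mm wide on all four sides. The frame is 26 mm deep and is made of two full-height vertical stiles with two horizontal rails fitted between them.

C is a simple wooden stool: a rectangular seat 337 mm (x) by 304 mm (y), 22 mm thick, top face at z = 435 mm, on four square legs, each 34×34 mm in cross-section. The legs rest on z = 0, each flush with a corner of the seat. Four stretchers, 34 mm wide and 26 mm tall, connect adjacent legs with their undersides at z = 114 mm, each running between the inner faces of the legs it joins and aligned with the legs' outer faces on the other axis.

The picture frame is on top of the table, centred. Four stools sit around the table at the −y, +y, −x, +x sides.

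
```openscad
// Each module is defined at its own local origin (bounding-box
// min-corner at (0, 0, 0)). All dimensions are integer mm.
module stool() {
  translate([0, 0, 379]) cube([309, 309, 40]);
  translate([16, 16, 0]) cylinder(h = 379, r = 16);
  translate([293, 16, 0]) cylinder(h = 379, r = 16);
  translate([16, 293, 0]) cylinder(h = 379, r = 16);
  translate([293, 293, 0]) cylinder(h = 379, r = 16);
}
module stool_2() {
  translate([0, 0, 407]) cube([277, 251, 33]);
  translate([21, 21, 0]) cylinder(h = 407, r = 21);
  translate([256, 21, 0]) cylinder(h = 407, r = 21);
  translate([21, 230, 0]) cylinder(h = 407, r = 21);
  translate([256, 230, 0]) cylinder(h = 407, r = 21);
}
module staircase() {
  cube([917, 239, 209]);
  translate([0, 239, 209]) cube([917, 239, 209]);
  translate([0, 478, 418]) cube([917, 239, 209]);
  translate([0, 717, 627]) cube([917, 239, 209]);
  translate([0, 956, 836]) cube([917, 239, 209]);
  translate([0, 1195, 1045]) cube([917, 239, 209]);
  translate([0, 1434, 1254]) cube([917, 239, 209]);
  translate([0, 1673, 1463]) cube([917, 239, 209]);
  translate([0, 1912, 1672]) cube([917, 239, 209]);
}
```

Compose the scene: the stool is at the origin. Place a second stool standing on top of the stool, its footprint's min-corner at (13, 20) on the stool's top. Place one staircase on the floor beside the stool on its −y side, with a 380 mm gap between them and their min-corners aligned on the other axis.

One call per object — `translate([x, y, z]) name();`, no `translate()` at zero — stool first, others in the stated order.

stool();
translate([13, 20, 419]) stool_2();
translate([0, -2531, 0]) staircase();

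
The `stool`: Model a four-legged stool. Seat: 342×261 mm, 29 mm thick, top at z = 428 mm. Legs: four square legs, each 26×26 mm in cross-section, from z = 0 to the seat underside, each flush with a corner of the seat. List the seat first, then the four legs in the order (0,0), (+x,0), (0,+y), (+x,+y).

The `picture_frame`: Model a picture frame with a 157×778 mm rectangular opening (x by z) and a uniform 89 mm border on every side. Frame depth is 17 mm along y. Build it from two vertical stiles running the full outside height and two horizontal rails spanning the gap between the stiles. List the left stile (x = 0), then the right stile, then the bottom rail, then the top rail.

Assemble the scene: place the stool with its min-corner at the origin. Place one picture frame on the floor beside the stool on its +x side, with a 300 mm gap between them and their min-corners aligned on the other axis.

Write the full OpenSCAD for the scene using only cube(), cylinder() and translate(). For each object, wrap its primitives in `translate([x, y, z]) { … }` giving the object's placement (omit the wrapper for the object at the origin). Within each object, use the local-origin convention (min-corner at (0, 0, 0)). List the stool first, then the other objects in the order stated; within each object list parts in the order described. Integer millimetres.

translate([0, 0, 399]) cube([342, 261, 29]);
cube([26, 26, 399]);
translate([316, 0, 0]) cube([26, 26, 399]);
translate([0, 235, 0]) cube([26, 26, 399]);
translate([316, 235, 0]) cube([26, 26, 399]);
translate([642, 0, 0]) {
  cube([89, 17, 956]);
  translate([246, 0, 0]) cube([89, 17, 956]);
  translate([89, 0, 0]) cube([157, 17, 89]);
  translate([89, 0, 867]) cube([157, 17, 89]);
}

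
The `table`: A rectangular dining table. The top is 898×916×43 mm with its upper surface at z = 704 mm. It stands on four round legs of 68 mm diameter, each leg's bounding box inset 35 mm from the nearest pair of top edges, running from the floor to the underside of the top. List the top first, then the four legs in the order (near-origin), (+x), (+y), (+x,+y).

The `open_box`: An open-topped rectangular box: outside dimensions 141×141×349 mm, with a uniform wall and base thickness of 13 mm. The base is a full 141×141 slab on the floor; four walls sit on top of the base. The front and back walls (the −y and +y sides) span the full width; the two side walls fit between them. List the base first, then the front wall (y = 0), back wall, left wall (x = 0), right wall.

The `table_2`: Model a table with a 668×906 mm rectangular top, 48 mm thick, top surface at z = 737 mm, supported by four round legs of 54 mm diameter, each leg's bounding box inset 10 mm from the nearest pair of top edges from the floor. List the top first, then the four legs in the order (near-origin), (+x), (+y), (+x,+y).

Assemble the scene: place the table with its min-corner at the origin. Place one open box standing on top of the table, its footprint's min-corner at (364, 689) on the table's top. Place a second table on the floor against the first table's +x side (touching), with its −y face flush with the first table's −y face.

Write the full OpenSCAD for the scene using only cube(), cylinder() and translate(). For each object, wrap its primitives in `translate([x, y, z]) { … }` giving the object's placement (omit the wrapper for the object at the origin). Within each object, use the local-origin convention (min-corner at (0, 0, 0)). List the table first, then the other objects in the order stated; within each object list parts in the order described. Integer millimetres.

translate([0, 0, 661]) cube([898, 916, 43]);
translate([69, 69, 0]) cylinder(h = 661, r = 34);
translate([829, 69, 0]) cylinder(h = 661, r = 34);
translate([69, 847, 0]) cylinder(h = 661, r = 34);
translate([829, 847, 0]) cylinder(h = 661, r = 34);
translate([364, 689, 704]) {
  cube([141, 141, 13]);
  translate([0, 0, 13]) cube([141, 13, 336]);
  translate([0, 128, 13]) cube([141, 13, 336]);
  translate([0, 13, 13]) cube([13, 115, 336]);
  translate([128, 13, 13]) cube([13, 115, 336]);
}
translate([898, 0, 0]) {
  translate([0, 0, 689]) cube([668, 906, 48]);
  translate([37, 37, 0]) cylinder(h = 689, r = 27);
  translate([631, 37, 0]) cylinder(h = 689, r = 27);
  translate([37, 869, 0]) cylinder(h = 689, r = 27);
  translate([631, 869, 0]) cylinder(h = 689, r = 27);
}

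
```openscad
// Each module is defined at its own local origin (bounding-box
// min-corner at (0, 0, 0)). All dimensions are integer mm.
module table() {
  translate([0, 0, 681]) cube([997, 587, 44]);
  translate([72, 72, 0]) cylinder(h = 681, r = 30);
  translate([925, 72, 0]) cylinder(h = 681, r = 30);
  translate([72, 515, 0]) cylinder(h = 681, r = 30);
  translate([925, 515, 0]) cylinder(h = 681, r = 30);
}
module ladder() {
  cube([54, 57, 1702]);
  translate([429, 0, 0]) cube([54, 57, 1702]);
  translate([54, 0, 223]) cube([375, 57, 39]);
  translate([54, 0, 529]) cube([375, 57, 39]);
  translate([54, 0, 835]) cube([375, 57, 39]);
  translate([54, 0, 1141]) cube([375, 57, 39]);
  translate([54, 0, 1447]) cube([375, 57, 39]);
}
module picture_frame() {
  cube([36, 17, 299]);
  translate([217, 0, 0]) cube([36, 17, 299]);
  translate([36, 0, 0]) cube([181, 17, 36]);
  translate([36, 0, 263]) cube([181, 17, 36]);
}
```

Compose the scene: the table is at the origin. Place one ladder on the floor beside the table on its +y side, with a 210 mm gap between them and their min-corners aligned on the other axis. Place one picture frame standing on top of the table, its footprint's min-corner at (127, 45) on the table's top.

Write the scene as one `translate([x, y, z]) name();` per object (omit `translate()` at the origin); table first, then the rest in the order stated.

table();
translate([0, 797, 0]) ladder();
translate([127, 45, 725]) picture_frame();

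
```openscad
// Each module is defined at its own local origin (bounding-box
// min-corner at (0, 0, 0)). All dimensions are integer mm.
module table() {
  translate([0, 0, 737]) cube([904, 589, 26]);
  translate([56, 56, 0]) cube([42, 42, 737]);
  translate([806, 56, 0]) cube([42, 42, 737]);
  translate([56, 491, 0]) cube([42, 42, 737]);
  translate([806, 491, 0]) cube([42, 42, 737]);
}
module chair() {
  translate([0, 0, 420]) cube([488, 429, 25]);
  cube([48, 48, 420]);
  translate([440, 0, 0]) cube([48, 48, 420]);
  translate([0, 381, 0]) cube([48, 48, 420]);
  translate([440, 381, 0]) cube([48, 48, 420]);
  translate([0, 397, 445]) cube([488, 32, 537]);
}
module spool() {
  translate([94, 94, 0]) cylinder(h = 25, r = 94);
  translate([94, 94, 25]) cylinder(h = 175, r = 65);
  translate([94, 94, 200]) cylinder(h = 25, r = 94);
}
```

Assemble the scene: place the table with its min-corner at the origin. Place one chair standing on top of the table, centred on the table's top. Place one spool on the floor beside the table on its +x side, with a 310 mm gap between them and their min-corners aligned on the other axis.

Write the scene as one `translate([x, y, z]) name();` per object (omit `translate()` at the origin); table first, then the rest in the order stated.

table();
translate([208, 80, 763]) chair();
translate([1214, 0, 0]) spool();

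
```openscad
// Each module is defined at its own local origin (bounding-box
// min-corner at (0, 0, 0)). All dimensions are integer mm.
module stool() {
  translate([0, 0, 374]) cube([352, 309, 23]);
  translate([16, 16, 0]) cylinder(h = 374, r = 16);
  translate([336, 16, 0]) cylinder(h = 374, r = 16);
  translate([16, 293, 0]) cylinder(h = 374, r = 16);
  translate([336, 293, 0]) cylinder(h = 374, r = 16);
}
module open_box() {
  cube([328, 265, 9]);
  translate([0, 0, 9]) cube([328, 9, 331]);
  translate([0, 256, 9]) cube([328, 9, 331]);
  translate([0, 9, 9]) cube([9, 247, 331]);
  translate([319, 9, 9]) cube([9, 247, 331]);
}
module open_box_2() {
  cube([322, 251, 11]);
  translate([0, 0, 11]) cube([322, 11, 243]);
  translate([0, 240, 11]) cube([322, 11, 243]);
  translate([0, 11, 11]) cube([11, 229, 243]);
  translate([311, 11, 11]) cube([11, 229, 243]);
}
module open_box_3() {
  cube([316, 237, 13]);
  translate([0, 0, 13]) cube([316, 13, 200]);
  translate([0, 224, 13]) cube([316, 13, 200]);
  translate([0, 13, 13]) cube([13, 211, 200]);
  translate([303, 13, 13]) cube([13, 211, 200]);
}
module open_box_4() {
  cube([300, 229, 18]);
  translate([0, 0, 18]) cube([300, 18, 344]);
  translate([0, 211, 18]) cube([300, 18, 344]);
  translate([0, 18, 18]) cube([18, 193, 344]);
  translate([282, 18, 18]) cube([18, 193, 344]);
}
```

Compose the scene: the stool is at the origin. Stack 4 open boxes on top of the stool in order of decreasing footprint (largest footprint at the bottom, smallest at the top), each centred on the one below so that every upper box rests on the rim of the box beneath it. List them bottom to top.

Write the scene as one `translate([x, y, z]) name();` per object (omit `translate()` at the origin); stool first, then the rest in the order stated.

stool();
translate([12, 22, 397]) open_box();
translate([15, 29, 737]) open_box_2();
translate([18, 36, 991]) open_box_3();
translate([26, 40, 1204]) open_box_4();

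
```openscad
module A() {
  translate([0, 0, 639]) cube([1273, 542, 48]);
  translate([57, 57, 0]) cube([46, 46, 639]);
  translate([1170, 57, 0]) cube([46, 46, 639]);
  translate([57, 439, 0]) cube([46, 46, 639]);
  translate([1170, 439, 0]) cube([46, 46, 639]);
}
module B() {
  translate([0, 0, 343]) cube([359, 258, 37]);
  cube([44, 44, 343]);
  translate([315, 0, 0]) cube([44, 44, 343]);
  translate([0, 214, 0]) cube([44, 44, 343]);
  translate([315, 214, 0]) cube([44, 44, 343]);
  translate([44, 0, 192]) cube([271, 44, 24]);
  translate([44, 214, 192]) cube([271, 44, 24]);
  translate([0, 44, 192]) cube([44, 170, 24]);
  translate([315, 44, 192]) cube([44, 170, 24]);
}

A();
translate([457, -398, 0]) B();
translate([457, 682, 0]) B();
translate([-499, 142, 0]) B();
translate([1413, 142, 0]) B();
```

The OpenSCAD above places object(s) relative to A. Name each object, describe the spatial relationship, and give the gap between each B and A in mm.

Each stool's nearest face is 140 mm from the table's bounding box.

A is a table. B is a stool. Four stools sit around the table at the −y, +y, −x, +x sides. The gap between each stool and the table is 140 mm.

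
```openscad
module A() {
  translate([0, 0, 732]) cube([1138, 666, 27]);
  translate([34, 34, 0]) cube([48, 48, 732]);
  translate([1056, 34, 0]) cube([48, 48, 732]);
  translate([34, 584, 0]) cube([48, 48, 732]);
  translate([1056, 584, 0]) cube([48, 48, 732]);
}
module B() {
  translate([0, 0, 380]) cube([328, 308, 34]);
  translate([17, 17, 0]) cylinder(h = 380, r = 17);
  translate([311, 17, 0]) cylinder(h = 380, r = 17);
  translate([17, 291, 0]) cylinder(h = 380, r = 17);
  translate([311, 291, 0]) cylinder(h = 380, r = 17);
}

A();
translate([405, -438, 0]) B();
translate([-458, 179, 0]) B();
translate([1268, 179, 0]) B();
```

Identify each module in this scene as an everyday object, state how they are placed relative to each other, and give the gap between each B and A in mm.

Each stool's nearest face is 130 mm from the table's bounding box.

A is a table. B is a stool. Three stools sit around the table at the −y, −x, +x sides. The gap between each stool and the table is 130 mm.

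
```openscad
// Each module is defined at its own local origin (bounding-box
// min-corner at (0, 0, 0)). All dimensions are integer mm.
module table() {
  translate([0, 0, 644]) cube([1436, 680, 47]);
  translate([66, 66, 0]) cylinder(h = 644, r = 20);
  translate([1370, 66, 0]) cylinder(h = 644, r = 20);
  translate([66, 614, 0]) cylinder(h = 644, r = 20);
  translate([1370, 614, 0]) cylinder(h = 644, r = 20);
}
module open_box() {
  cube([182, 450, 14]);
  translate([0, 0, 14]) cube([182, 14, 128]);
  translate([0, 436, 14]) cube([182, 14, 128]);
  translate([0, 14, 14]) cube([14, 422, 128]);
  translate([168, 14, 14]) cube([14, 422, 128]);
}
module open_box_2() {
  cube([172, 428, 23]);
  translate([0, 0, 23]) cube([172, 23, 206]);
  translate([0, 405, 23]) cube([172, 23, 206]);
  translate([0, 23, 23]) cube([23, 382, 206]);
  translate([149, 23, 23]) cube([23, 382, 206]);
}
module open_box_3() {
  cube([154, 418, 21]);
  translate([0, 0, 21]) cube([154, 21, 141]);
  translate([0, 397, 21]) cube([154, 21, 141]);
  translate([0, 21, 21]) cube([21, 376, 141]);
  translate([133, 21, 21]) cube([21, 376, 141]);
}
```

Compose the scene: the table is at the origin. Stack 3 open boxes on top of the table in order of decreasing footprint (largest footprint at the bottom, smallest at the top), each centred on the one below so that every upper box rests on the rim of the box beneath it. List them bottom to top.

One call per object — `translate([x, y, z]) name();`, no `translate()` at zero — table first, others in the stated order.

table();
translate([627, 115, 691]) open_box();
translate([632, 126, 833]) open_box_2();
translate([641, 131, 1062]) open_box_3();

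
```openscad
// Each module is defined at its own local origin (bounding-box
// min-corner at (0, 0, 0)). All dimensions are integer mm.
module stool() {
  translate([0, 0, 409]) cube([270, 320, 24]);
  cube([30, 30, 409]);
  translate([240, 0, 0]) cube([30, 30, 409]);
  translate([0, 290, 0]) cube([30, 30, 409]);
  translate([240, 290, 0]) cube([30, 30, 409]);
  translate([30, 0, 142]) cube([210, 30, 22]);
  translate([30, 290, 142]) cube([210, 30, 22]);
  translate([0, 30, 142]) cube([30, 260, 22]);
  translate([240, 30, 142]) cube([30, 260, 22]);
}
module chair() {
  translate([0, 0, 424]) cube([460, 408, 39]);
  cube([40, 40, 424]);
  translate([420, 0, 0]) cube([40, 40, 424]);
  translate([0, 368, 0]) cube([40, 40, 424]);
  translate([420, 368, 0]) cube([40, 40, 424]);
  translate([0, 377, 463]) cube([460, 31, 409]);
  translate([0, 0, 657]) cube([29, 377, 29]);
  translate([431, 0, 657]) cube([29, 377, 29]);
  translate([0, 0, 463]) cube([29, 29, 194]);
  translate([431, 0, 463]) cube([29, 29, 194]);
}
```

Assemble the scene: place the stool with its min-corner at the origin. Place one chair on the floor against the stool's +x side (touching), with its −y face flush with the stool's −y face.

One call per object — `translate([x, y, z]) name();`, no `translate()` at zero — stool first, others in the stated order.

stool();
translate([270, 0, 0]) chair();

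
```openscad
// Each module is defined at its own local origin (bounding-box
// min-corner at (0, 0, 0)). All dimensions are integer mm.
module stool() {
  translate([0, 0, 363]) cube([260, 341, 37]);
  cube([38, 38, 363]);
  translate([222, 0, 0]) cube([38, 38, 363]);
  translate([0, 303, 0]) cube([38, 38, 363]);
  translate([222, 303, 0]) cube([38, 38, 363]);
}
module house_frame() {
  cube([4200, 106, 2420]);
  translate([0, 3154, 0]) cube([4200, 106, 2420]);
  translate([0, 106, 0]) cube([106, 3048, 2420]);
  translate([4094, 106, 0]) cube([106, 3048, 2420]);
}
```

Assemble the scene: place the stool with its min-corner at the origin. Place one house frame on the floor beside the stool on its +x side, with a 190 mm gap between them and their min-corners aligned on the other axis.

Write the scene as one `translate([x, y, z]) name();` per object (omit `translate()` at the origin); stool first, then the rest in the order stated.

stool();
translate([450, 0, 0]) house_frame();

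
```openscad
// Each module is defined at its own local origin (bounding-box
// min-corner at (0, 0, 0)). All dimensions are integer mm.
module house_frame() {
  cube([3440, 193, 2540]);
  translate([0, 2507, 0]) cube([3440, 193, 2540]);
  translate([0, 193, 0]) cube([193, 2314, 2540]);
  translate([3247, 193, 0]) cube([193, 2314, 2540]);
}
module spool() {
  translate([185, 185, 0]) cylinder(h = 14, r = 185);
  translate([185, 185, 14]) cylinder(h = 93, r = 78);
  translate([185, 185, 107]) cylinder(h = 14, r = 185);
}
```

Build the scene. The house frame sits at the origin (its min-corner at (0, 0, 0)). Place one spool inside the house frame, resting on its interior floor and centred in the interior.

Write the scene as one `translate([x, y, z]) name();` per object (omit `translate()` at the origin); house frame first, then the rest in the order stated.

house_frame();
translate([1535, 1165, 0]) spool();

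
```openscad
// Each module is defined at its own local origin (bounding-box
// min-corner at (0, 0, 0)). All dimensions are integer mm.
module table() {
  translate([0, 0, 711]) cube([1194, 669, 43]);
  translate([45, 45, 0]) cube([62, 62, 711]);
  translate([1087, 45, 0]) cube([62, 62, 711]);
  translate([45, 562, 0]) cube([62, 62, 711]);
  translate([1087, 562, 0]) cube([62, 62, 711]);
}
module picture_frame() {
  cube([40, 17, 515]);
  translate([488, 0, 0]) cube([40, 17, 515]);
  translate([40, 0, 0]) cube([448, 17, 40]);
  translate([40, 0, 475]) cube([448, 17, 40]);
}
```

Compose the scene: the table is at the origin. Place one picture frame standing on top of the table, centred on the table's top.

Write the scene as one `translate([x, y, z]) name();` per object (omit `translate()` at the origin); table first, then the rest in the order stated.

table();
translate([333, 326, 754]) picture_frame();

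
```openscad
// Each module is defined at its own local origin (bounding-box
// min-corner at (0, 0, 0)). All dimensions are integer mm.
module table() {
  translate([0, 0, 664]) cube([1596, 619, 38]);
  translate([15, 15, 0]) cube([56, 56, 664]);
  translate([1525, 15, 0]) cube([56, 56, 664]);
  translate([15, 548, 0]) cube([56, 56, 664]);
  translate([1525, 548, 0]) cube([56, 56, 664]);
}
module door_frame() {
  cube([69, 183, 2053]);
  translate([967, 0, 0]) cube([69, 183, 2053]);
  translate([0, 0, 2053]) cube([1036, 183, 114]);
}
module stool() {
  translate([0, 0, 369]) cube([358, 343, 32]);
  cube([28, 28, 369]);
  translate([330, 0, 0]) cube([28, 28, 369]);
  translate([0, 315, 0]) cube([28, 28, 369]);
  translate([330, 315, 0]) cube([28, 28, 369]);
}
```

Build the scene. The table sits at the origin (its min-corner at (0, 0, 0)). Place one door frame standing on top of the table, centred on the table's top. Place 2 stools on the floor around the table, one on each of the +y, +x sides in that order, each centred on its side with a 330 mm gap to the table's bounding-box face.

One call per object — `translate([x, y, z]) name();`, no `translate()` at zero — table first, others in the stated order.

table();
translate([280, 218, 702]) door_frame();
translate([619, 949, 0]) stool();
translate([1926, 138, 0]) stool();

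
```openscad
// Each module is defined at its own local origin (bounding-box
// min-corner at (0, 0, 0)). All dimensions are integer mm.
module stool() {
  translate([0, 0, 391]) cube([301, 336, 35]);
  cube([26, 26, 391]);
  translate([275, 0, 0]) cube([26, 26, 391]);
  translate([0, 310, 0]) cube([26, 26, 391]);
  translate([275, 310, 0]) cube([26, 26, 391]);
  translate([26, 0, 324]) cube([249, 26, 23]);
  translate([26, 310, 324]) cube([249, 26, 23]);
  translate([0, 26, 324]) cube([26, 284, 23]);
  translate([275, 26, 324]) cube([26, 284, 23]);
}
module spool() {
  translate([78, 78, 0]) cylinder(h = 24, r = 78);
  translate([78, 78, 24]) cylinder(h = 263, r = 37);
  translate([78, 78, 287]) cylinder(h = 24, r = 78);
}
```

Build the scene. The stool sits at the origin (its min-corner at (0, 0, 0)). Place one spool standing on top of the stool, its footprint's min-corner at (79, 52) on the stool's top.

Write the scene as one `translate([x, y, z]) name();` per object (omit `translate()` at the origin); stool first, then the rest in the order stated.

stool();
translate([79, 52, 426]) spool();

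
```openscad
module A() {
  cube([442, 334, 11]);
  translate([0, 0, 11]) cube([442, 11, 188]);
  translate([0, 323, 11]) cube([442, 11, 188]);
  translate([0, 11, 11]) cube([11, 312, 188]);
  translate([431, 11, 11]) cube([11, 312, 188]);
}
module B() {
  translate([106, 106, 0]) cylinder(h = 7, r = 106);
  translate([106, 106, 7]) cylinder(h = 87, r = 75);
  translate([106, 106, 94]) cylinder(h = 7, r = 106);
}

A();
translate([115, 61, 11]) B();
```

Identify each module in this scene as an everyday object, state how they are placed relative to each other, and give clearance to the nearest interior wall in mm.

Clearances: x = 104, y = 50; minimum 50 mm.

A is an open box. B is a spool. The spool sits inside the open box, centred. The clearance to the nearest interior wall is 50 mm.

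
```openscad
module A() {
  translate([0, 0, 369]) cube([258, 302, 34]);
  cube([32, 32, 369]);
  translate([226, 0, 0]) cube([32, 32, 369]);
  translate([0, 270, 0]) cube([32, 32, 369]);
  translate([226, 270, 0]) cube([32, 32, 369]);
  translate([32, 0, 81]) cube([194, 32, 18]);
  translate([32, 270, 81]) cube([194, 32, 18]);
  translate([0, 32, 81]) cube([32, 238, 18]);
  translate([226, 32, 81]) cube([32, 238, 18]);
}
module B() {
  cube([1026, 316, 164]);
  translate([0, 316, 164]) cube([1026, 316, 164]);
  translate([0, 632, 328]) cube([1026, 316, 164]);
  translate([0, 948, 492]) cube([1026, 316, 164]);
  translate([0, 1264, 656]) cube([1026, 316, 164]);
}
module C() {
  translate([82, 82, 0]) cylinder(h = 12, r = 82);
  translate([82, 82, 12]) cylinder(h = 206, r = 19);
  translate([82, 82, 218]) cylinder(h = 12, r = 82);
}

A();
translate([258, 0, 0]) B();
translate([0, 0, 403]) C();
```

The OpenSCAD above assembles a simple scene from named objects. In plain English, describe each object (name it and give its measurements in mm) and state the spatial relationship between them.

A is a four-legged stool. The seat is 258×302 mm, 34 mm thick, top at z = 403 mm. It stands on four square legs, each 32×32 mm in cross-section, from z = 0 to the seat underside, each flush with a corner of the seat. Four stretchers, 32 mm wide and 18 mm tall, connect adjacent legs with their undersides at z = 81 mm, each running between the inner faces of the legs it joins and aligned with the legs' outer faces on the other axis.

B is a run of 5 identical solid stair steps. Each tread is 1026×316 mm and each step block is 164 mm high. Step 1 rests on the floor; step k is offset from step 1 by (k−1)×316 mm in y and (k−1)×164 mm in z.

C is a spool: two coaxial disc flanges of radius 82 mm and thickness 12 mm, joined by a core cylinder of radius 19 mm and height 206 mm. The lower flange rests on z = 0 and the three cylinders share a vertical axis.

The staircase is against the stool's +x side, with their −y faces flush. The spool is on top of the stool.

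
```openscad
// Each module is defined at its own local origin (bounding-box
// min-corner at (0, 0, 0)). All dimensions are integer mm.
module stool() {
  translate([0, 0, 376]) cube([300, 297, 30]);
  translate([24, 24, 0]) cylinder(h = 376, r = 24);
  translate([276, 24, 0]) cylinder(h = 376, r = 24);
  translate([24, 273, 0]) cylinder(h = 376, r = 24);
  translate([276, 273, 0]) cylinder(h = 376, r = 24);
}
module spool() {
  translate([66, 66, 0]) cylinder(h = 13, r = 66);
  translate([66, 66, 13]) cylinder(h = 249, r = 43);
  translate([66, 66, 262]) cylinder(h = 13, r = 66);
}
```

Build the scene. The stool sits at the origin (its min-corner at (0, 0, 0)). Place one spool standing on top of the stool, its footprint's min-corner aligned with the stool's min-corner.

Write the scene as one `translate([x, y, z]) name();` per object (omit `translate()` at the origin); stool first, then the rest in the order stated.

stool();
translate([0, 0, 406]) spool();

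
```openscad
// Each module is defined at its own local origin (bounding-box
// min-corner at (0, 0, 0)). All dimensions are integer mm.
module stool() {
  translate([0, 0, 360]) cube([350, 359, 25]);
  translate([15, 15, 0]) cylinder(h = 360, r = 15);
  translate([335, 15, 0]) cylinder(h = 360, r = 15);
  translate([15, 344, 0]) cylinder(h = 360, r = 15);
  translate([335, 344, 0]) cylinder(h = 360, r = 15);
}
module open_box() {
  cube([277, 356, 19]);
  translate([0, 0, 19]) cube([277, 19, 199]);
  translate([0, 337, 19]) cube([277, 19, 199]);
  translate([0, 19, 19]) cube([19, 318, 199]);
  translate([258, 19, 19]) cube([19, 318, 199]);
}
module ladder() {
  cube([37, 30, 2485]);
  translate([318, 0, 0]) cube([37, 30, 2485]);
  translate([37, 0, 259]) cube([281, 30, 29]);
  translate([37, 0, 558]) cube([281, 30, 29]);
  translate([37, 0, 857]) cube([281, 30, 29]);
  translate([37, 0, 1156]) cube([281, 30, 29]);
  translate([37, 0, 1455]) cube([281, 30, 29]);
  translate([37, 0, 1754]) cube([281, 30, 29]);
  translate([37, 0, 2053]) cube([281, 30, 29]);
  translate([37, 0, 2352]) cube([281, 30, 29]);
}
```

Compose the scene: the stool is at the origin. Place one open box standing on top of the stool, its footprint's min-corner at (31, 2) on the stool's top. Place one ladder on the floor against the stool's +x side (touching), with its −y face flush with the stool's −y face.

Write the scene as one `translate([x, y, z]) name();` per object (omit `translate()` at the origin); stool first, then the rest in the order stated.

stool();
translate([31, 2, 385]) open_box();
translate([350, 0, 0]) ladder();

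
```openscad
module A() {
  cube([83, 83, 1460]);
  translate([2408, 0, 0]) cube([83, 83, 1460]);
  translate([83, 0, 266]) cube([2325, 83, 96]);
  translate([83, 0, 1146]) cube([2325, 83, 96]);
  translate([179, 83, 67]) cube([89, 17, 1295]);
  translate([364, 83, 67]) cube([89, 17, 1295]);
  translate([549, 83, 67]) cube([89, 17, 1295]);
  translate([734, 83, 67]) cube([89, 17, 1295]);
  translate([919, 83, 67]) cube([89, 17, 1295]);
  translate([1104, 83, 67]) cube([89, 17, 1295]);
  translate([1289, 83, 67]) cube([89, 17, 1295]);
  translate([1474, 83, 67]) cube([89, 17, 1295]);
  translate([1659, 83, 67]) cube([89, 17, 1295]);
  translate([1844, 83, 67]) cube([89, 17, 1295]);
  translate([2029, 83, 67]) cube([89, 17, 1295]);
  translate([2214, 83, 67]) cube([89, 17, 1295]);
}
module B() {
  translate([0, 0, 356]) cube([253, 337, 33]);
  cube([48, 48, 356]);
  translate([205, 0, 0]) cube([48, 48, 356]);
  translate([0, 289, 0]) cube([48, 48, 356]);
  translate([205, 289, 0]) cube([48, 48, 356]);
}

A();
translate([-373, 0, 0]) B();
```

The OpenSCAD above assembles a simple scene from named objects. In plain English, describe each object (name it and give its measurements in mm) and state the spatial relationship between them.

A is a fence section. Two 83×83 mm posts, 1460 mm tall, stand on the floor with a clear span of 2325 mm between their inner faces. Two horizontal rails of 83×96 mm section span the gap between the posts with their undersides at z = 266 mm and z = 1146 mm, flush with the posts' −y face. 12 pickets, each 89 mm wide, 17 mm thick and 1295 mm tall, are fixed to the +y face of the rails with their bottoms at z = 67 mm, evenly spaced across the span with equal gaps (rounded down to the nearest mm) at the −x end and between each pair — any rounding remainder accumulates at the +x end.

B is a four-legged stool. The seat is a 253×337×33 mm slab whose top surface is at z = 389 mm; four square legs, each 48×48 mm in cross-section, run from the floor (z = 0) to the underside of the seat, each flush with a corner of the seat.

The stool is on the floor beside the fence section on its −x side.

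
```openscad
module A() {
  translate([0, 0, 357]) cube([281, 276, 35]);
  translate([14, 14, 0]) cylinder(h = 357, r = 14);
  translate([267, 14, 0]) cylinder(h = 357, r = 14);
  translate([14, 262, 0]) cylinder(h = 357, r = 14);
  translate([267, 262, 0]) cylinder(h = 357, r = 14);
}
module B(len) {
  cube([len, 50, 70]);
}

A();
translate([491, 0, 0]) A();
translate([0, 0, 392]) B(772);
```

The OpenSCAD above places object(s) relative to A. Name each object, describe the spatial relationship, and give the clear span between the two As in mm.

A is a stool. B is a beam. A beam spans the tops of two stools. The clear span between the two stools is 210 mm.

Second stool starts at x = 491; first ends at x = 281; clear span = 491 − 281 = 210 mm.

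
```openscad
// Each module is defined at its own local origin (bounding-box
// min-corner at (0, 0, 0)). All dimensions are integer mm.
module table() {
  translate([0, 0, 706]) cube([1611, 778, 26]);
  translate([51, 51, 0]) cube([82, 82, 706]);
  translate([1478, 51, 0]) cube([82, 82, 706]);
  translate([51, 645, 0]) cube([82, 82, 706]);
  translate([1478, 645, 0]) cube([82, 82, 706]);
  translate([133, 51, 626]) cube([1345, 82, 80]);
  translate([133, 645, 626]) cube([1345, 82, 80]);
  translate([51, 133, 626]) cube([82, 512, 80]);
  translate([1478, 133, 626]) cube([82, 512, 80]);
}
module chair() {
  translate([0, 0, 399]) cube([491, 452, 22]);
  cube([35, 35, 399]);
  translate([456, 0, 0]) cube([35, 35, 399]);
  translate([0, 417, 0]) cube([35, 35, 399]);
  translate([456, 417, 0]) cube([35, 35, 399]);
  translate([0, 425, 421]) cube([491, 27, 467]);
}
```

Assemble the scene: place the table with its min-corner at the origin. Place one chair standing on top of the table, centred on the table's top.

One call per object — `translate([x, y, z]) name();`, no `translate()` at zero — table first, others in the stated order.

table();
translate([560, 163, 732]) chair();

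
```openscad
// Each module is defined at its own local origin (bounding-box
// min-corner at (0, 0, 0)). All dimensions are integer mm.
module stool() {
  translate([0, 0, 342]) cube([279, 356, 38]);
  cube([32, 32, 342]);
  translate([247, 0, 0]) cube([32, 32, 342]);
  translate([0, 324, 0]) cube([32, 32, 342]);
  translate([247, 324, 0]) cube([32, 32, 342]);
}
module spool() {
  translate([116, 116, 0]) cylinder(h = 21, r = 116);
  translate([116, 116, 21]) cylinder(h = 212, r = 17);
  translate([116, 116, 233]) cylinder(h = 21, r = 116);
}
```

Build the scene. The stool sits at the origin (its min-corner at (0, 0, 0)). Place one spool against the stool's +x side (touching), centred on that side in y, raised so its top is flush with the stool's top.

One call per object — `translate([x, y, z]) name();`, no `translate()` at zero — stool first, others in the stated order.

stool();
translate([279, 62, 126]) spool();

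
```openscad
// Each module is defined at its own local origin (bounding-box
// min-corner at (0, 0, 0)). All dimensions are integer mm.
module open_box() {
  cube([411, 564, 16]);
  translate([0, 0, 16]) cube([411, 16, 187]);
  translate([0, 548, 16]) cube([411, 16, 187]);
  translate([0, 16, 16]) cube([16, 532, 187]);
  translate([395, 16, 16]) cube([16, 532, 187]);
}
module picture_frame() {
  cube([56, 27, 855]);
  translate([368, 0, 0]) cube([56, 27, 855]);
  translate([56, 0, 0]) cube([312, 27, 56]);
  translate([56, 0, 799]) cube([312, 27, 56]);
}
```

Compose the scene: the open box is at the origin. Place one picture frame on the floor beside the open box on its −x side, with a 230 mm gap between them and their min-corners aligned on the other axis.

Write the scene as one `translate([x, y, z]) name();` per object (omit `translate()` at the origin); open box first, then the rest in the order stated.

open_box();
translate([-654, 0, 0]) picture_frame();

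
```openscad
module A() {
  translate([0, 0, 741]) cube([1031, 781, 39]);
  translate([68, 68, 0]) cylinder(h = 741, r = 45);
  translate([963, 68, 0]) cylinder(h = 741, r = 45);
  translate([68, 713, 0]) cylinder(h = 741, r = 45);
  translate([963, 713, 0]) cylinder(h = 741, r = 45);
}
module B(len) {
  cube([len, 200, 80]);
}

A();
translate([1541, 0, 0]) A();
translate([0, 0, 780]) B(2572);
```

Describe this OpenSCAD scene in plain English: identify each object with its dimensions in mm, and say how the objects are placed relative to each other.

A is a table with a 1031×781 mm rectangular top, 39 mm thick, top surface at z = 780 mm, supported by four round legs of 90 mm diameter, each leg's bounding box inset 23 mm from the nearest pair of top edges, running from the floor.

B is a rectangular beam 2572 mm long (x), 200 mm deep (y), 80 mm thick (z).

The beam spans the tops of two tables placed 510 mm apart, resting at z = 780 mm.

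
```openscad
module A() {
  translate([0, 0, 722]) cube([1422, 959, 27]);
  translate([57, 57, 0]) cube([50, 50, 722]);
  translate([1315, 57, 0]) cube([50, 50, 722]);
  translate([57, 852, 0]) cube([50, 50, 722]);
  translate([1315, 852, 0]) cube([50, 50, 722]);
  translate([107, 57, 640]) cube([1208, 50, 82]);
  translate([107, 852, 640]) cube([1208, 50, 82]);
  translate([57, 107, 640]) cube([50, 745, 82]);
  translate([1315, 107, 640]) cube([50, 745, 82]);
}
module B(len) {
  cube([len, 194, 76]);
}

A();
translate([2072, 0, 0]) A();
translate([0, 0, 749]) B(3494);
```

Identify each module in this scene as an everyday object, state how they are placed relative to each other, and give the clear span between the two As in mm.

Second table starts at x = 2072; first ends at x = 1422; clear span = 2072 − 1422 = 650 mm.

A is a table. B is a beam. A beam spans the tops of two tables. The clear span between the two tables is 650 mm.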